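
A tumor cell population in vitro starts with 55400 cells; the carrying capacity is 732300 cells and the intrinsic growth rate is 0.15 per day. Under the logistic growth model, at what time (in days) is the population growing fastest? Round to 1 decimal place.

16.7 days

Logistic growth is fastest at N = K/2 = 366150.
A = (K − N₀)/N₀ = 12.218. Set K/(1 + A·e^(−rt)) = K/2 → A·e^(−rt) = 1.
e^(−0.15t) = 1/12.218 = 0.0818437, so t = ln(12.218)/0.15 = 2.5029/0.15 = 16.686.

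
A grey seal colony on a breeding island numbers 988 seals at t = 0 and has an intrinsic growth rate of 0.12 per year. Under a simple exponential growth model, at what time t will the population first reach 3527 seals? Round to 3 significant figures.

Set N₀·e^(rt) = 3527: e^(0.12·t) = 3527/988 = 3.5698.
0.12·t = ln(3.5698) = 1.2725, so t = 1.2725/0.12 = 10.604.

10.6 years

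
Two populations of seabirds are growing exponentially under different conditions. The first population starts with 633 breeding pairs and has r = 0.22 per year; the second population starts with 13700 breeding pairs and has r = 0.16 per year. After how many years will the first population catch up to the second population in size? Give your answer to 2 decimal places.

51.24 years

Set 633·e^(0.22t) = 13700·e^(0.16t).
e^((0.22 − 0.16)t) = 13700/633 → e^(0.06·t) = 21.643.
0.06·t = ln(21.643) = 3.0747, so t = 3.0747/0.06 = 51.245.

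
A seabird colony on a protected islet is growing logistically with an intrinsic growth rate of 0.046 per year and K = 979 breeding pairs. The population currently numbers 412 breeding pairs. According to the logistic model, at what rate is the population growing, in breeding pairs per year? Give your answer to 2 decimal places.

10.98 breeding pairs per year

dN/dt = rN(1 − N/K) = 0.046 × 412 × (1 − 412/979).
1 − 412/979 = 0.57916; dN/dt = 0.046 × 412 × 0.57916 = 10.976.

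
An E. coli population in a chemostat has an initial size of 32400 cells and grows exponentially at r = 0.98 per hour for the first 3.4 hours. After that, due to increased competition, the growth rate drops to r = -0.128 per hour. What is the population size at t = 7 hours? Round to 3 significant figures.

Phase 1: N(3.4) = 32400·e^(0.98×3.4) = 32400·e^3.332 = 907014.
Phase 2 runs for 7 − 3.4 = 3.6 hours at r = -0.128.
N(7) = 907014·e^(-0.128×3.6) = 907014·e^-0.4608 = 572126.

572000 cells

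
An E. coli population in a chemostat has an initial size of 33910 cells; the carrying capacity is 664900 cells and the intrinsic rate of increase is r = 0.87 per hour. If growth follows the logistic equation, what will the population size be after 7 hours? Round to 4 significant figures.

638000 cells

A = (K − N₀)/N₀ = (664900 − 33910)/33910 = 18.608.
N(t) = K/(1 + A·e^(−rt)) = 664900/(1 + 18.608×e^(−0.87×7)).
e^(−6.09) = 0.0022654; denominator = 1 + 18.608×0.0022654 = 1.0422.
N = 664900/1.0422 = 638005.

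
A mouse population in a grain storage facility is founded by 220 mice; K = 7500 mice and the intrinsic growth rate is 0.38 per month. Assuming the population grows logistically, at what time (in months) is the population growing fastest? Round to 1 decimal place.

Logistic growth is fastest at N = K/2 = 3750.
A = (K − N₀)/N₀ = 33.091. Set K/(1 + A·e^(−rt)) = K/2 → A·e^(−rt) = 1.
e^(−0.38t) = 1/33.091 = 0.0302198, so t = ln(33.091)/0.38 = 3.4993/0.38 = 9.2086.

9.2 months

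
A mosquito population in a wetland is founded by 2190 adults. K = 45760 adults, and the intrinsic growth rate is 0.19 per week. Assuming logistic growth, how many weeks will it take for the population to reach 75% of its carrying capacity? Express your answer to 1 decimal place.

21.5 weeks

A = (K − N₀)/N₀ = (45760 − 2190)/2190 = 19.895.
Solve 45760/(1 + 19.895·e^(−0.19t)) = 34320: 1 + 19.895·e^(−0.19t) = 1.3333, so e^(−0.19t) = 0.0167546.
−0.19·t = ln(0.0167546) = -4.0891, so t = 4.0891/0.19 = 21.521.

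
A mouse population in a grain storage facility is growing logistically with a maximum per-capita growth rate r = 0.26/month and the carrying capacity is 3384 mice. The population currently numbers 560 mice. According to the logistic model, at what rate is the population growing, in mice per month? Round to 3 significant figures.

dN/dt = rN(1 − N/K) = 0.26 × 560 × (1 − 560/3384).
1 − 560/3384 = 0.83452; dN/dt = 0.26 × 560 × 0.83452 = 121.51.

122 mice per month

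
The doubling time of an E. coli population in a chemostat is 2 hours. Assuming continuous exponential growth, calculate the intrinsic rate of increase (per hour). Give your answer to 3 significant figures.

r = ln(2)/t_d = 0.6931/2 = 0.34657.

0.347 per hour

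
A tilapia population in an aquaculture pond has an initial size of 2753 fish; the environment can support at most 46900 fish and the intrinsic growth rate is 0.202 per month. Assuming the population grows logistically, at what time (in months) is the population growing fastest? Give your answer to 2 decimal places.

Logistic growth is fastest at N = K/2 = 23450.
A = (K − N₀)/N₀ = 16.036. Set K/(1 + A·e^(−rt)) = K/2 → A·e^(−rt) = 1.
e^(−0.202t) = 1/16.036 = 0.0623598, so t = ln(16.036)/0.202 = 2.7748/0.202 = 13.737.

13.74 months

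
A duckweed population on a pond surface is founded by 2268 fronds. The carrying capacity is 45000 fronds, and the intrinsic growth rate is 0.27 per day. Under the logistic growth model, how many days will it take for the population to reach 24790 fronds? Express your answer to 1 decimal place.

11.6 days

A = (K − N₀)/N₀ = (45000 − 2268)/2268 = 18.841.
Solve 45000/(1 + 18.841·e^(−0.27t)) = 24790: 1 + 18.841·e^(−0.27t) = 1.8152, so e^(−0.27t) = 0.0432693.
−0.27·t = ln(0.0432693) = -3.1403, so t = 3.1403/0.27 = 11.631.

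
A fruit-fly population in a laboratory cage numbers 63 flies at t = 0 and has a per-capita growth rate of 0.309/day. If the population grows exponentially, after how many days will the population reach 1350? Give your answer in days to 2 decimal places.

Set N₀·e^(rt) = 1350: e^(0.309·t) = 1350/63 = 21.429.
0.309·t = ln(21.429) = 3.0647, so t = 3.0647/0.309 = 9.9182.

9.92 days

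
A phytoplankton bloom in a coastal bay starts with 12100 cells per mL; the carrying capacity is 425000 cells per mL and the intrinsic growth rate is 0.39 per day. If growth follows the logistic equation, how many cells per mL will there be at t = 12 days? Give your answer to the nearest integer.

322792 cells per mL

A = (K − N₀)/N₀ = (425000 − 12100)/12100 = 34.124.
N(t) = K/(1 + A·e^(−rt)) = 425000/(1 + 34.124×e^(−0.39×12)).
e^(−4.68) = 0.009279; denominator = 1 + 34.124×0.009279 = 1.3166.
N = 425000/1.3166 = 322792.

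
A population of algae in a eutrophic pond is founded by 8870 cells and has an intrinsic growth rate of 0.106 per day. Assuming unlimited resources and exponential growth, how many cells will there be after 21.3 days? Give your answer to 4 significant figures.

N(t) = N₀·e^(rt) = 8870 × e^(0.106×21.3) = 8870 × e^2.258.
e^2.258 ≈ 9.562, so N ≈ 8870 × 9.562 = 84815.2.

84820 cells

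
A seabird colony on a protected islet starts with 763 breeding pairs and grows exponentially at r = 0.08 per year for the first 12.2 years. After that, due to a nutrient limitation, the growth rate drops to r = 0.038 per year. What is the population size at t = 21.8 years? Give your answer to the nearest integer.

Phase 1: N(12.2) = 763·e^(0.08×12.2) = 763·e^0.976 = 2024.86.
Phase 2 runs for 21.8 − 12.2 = 9.6 years at r = 0.038.
N(21.8) = 2024.86·e^(0.038×9.6) = 2024.86·e^0.3648 = 2916.26.

2916 breeding pairs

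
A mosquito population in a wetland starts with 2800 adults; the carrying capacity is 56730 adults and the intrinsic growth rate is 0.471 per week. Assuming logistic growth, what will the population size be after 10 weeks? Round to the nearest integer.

48345 adults

A = (K − N₀)/N₀ = (56730 − 2800)/2800 = 19.261.
N(t) = K/(1 + A·e^(−rt)) = 56730/(1 + 19.261×e^(−0.471×10)).
e^(−4.71) = 0.0090048; denominator = 1 + 19.261×0.0090048 = 1.1734.
N = 56730/1.1734 = 48345.1.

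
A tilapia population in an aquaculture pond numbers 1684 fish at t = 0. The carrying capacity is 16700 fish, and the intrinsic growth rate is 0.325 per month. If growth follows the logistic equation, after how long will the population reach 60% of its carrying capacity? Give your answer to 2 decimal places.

A = (K − N₀)/N₀ = (16700 − 1684)/1684 = 8.9169.
Solve 16700/(1 + 8.9169·e^(−0.325t)) = 10020: 1 + 8.9169·e^(−0.325t) = 1.6667, so e^(−0.325t) = 0.0747647.
−0.325·t = ln(0.0747647) = -2.5934, so t = 2.5934/0.325 = 7.9797.

7.98 months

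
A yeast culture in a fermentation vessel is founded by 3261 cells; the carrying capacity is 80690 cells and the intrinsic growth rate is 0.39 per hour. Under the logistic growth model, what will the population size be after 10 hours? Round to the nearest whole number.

54497 cells

A = (K − N₀)/N₀ = (80690 − 3261)/3261 = 23.744.
N(t) = K/(1 + A·e^(−rt)) = 80690/(1 + 23.744×e^(−0.39×10)).
e^(−3.9) = 0.020242; denominator = 1 + 23.744×0.020242 = 1.4806.
N = 80690/1.4806 = 54497.3.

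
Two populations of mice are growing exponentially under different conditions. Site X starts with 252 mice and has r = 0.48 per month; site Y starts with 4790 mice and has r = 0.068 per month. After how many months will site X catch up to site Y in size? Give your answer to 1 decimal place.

Set 252·e^(0.48t) = 4790·e^(0.068t).
e^((0.48 − 0.068)t) = 4790/252 → e^(0.412·t) = 19.008.
0.412·t = ln(19.008) = 2.9449, so t = 2.9449/0.412 = 7.1477.

7.1 months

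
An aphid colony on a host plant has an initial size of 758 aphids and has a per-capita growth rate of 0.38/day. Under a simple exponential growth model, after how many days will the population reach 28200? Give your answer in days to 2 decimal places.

9.52 days

Set N₀·e^(rt) = 28200: e^(0.38·t) = 28200/758 = 37.203.
0.38·t = ln(37.203) = 3.6164, so t = 3.6164/0.38 = 9.5168.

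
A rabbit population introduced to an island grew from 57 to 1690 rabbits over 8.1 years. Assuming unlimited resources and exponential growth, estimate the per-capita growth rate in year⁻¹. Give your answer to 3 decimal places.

From N(t) = N₀·e^(rt): e^(r·8.1) = 1690/57 = 29.649.
r·8.1 = ln(29.649) = 3.3894, so r = 3.3894/8.1 = 0.41845.

0.418 per year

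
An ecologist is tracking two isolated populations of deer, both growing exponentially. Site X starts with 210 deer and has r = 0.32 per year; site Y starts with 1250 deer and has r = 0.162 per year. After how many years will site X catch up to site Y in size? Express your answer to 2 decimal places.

11.29 years

Set 210·e^(0.32t) = 1250·e^(0.162t).
e^((0.32 − 0.162)t) = 1250/210 → e^(0.158·t) = 5.9524.
0.158·t = ln(5.9524) = 1.7838, so t = 1.7838/0.158 = 11.29.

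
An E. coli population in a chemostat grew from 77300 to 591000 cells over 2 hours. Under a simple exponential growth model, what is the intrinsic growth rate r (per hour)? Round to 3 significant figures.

1.02 per hour

From N(t) = N₀·e^(rt): e^(r·2) = 591000/77300 = 7.6455.
r·2 = ln(7.6455) = 2.0341, so r = 2.0341/2 = 1.0171.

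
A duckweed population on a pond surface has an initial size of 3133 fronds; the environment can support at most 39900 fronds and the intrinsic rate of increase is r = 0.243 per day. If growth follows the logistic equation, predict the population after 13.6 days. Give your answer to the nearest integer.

27887 fronds

A = (K − N₀)/N₀ = (39900 − 3133)/3133 = 11.735.
N(t) = K/(1 + A·e^(−rt)) = 39900/(1 + 11.735×e^(−0.243×13.6)).
e^(−3.305) = 0.036707; denominator = 1 + 11.735×0.036707 = 1.4308.
N = 39900/1.4308 = 27887.2.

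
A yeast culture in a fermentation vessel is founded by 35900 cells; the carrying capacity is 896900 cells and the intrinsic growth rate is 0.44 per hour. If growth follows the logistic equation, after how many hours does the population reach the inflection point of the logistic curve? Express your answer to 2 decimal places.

Logistic growth is fastest at N = K/2 = 448450.
A = (K − N₀)/N₀ = 23.983. Set K/(1 + A·e^(−rt)) = K/2 → A·e^(−rt) = 1.
e^(−0.44t) = 1/23.983 = 0.0416957, so t = ln(23.983)/0.44 = 3.1774/0.44 = 7.2213.

7.22 hours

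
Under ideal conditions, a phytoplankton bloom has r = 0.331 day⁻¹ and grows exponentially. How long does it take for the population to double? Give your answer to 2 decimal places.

Doubling time t_d = ln(2)/r = 0.6931/0.331 = 2.0941.

2.09 days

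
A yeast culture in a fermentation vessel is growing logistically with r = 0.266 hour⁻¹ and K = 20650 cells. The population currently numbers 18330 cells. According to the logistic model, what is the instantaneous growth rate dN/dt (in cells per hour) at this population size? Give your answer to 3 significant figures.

dN/dt = rN(1 − N/K) = 0.266 × 18330 × (1 − 18330/20650).
1 − 18330/20650 = 0.11235; dN/dt = 0.266 × 18330 × 0.11235 = 547.79.

548 cells per hour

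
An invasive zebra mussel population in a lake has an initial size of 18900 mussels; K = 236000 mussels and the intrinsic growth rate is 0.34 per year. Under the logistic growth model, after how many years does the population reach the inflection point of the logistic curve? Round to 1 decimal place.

7.2 years

Logistic growth is fastest at N = K/2 = 118000.
A = (K − N₀)/N₀ = 11.487. Set K/(1 + A·e^(−rt)) = K/2 → A·e^(−rt) = 1.
e^(−0.34t) = 1/11.487 = 0.0870567, so t = ln(11.487)/0.34 = 2.4412/0.34 = 7.18.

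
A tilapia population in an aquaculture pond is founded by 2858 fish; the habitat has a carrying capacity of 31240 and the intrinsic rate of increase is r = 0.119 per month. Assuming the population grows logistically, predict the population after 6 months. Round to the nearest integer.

A = (K − N₀)/N₀ = (31240 − 2858)/2858 = 9.9307.
N(t) = K/(1 + A·e^(−rt)) = 31240/(1 + 9.9307×e^(−0.119×6)).
e^(−0.714) = 0.48968; denominator = 1 + 9.9307×0.48968 = 5.8629.
N = 31240/5.8629 = 5328.43.

5328 fish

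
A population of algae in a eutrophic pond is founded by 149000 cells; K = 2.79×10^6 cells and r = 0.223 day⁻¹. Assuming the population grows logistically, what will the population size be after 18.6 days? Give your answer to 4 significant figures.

2180000 cells

A = (K − N₀)/N₀ = (2.79×10^6 − 149000)/149000 = 17.725.
N(t) = K/(1 + A·e^(−rt)) = 2.79×10^6/(1 + 17.725×e^(−0.223×18.6)).
e^(−4.148) = 0.015799; denominator = 1 + 17.725×0.015799 = 1.28.
N = 2.79×10^6/1.28 = 2.179624×10^6.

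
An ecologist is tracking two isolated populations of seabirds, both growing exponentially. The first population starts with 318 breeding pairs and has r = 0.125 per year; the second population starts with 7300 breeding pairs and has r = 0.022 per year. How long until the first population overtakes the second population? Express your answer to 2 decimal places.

30.42 years

Set 318·e^(0.125t) = 7300·e^(0.022t).
e^((0.125 − 0.022)t) = 7300/318 → e^(0.103·t) = 22.956.
0.103·t = ln(22.956) = 3.1336, so t = 3.1336/0.103 = 30.423.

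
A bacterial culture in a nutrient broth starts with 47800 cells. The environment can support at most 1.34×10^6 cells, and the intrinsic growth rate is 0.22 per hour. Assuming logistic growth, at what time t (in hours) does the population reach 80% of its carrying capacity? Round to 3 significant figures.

A = (K − N₀)/N₀ = (1.34×10^6 − 47800)/47800 = 27.033.
Solve 1.34×10^6/(1 + 27.033·e^(−0.22t)) = 1.072×10^6: 1 + 27.033·e^(−0.22t) = 1.25, so e^(−0.22t) = 0.00924779.
−0.22·t = ln(0.00924779) = -4.6834, so t = 4.6834/0.22 = 21.288.

21.3 hours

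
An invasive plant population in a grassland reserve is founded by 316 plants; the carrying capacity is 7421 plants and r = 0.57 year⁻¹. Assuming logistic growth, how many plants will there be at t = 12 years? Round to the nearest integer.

A = (K − N₀)/N₀ = (7421 − 316)/316 = 22.484.
N(t) = K/(1 + A·e^(−rt)) = 7421/(1 + 22.484×e^(−0.57×12)).
e^(−6.84) = 0.0010701; denominator = 1 + 22.484×0.0010701 = 1.0241.
N = 7421/1.0241 = 7246.64.

7247 plants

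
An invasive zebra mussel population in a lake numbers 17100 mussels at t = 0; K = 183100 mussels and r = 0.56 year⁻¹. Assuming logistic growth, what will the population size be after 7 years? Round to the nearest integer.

153529 mussels

A = (K − N₀)/N₀ = (183100 − 17100)/17100 = 9.7076.
N(t) = K/(1 + A·e^(−rt)) = 183100/(1 + 9.7076×e^(−0.56×7)).
e^(−3.92) = 0.019841; denominator = 1 + 9.7076×0.019841 = 1.1926.
N = 183100/1.1926 = 153529.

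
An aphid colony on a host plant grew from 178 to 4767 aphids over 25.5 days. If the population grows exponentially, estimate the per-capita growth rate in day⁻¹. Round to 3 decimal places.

0.129 per day

From N(t) = N₀·e^(rt): e^(r·25.5) = 4767/178 = 26.781.
r·25.5 = ln(26.781) = 3.2877, so r = 3.2877/25.5 = 0.12893.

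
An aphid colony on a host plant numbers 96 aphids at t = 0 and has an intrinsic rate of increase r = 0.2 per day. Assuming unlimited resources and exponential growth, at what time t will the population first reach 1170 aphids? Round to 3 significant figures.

Set N₀·e^(rt) = 1170: e^(0.2·t) = 1170/96 = 12.188.
0.2·t = ln(12.188) = 2.5004, so t = 2.5004/0.2 = 12.502.

12.5 days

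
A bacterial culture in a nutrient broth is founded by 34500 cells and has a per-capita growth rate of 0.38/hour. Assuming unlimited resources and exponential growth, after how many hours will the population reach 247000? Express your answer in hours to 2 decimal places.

5.18 hours

Set N₀·e^(rt) = 247000: e^(0.38·t) = 247000/34500 = 7.1594.
0.38·t = ln(7.1594) = 1.9684, so t = 1.9684/0.38 = 5.1801.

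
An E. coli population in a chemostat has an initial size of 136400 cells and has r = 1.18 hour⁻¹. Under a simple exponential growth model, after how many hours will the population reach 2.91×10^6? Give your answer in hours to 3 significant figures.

Set N₀·e^(rt) = 2.91×10^6: e^(1.18·t) = 2.91×10^6/136400 = 21.334.
1.18·t = ln(21.334) = 3.0603, so t = 3.0603/1.18 = 2.5935.

2.59 hours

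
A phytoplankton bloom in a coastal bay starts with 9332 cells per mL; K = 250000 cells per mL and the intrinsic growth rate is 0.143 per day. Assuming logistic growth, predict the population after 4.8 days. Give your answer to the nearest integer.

17880 cells per mL

A = (K − N₀)/N₀ = (250000 − 9332)/9332 = 25.79.
N(t) = K/(1 + A·e^(−rt)) = 250000/(1 + 25.79×e^(−0.143×4.8)).
e^(−0.6864) = 0.50338; denominator = 1 + 25.79×0.50338 = 13.982.
N = 250000/13.982 = 17880.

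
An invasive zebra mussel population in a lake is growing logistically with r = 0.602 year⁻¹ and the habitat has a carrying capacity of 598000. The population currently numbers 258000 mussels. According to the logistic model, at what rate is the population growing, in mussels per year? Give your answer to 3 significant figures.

dN/dt = rN(1 − N/K) = 0.602 × 258000 × (1 − 258000/598000).
1 − 258000/598000 = 0.56856; dN/dt = 0.602 × 258000 × 0.56856 = 88307.

88300 mussels per year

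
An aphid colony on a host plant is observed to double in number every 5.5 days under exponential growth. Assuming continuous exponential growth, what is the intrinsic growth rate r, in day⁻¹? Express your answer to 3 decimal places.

r = ln(2)/t_d = 0.6931/5.5 = 0.12603.

0.126 per day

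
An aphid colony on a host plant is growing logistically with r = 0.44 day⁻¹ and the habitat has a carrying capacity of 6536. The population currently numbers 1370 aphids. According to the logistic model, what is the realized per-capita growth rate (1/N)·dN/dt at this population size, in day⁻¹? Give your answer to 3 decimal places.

(1/N)·dN/dt = r(1 − N/K) = 0.44 × (1 − 1370/6536).
= 0.44 × 0.79039 = 0.34777.

0.348 per day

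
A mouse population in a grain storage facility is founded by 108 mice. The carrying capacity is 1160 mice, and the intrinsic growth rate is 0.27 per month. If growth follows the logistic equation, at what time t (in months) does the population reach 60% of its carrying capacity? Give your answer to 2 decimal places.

A = (K − N₀)/N₀ = (1160 − 108)/108 = 9.7407.
Solve 1160/(1 + 9.7407·e^(−0.27t)) = 696: 1 + 9.7407·e^(−0.27t) = 1.6667, so e^(−0.27t) = 0.0684411.
−0.27·t = ln(0.0684411) = -2.6818, so t = 2.6818/0.27 = 9.9325.

9.93 months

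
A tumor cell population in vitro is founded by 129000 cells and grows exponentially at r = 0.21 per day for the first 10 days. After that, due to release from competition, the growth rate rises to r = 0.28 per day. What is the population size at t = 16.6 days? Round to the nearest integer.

Phase 1: N(10) = 129000·e^(0.21×10) = 129000·e^2.1 = 1.053436×10^6.
Phase 2 runs for 16.6 − 10 = 6.6 days at r = 0.28.
N(16.6) = 1.053436×10^6·e^(0.28×6.6) = 1.053436×10^6·e^1.848 = 6.686276×10^6.

6686276 cells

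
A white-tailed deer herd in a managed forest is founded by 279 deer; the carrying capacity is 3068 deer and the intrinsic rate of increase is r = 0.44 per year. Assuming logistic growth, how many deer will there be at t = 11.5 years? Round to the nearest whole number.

A = (K − N₀)/N₀ = (3068 − 279)/279 = 9.9964.
N(t) = K/(1 + A·e^(−rt)) = 3068/(1 + 9.9964×e^(−0.44×11.5)).
e^(−5.06) = 0.0063456; denominator = 1 + 9.9964×0.0063456 = 1.0634.
N = 3068/1.0634 = 2885.

2885 deer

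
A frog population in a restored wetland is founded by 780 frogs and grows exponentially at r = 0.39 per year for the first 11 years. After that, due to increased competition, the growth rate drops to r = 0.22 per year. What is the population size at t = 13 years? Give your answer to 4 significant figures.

88370 frogs

Phase 1: N(11) = 780·e^(0.39×11) = 780·e^4.29 = 56913.8.
Phase 2 runs for 13 − 11 = 2 years at r = 0.22.
N(13) = 56913.8·e^(0.22×2) = 56913.8·e^0.44 = 88370.5.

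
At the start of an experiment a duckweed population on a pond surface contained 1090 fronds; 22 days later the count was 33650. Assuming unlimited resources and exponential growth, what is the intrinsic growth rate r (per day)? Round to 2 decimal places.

0.16 per day

From N(t) = N₀·e^(rt): e^(r·22) = 33650/1090 = 30.872.
r·22 = ln(30.872) = 3.4298, so r = 3.4298/22 = 0.1559.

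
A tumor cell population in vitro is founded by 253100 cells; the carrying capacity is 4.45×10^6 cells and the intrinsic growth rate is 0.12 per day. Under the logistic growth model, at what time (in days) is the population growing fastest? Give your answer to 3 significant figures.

Logistic growth is fastest at N = K/2 = 2.225×10^6.
A = (K − N₀)/N₀ = 16.582. Set K/(1 + A·e^(−rt)) = K/2 → A·e^(−rt) = 1.
e^(−0.12t) = 1/16.582 = 0.0603064, so t = ln(16.582)/0.12 = 2.8083/0.12 = 23.403.

23.4 days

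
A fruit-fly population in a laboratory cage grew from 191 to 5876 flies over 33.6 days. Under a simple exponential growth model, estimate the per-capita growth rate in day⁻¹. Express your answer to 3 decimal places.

From N(t) = N₀·e^(rt): e^(r·33.6) = 5876/191 = 30.764.
r·33.6 = ln(30.764) = 3.4264, so r = 3.4264/33.6 = 0.10197.

0.102 per day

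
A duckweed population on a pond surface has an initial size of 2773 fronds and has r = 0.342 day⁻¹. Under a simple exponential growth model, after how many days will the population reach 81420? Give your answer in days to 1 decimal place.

Set N₀·e^(rt) = 81420: e^(0.342·t) = 81420/2773 = 29.362.
0.342·t = ln(29.362) = 3.3797, so t = 3.3797/0.342 = 9.8821.

9.9 days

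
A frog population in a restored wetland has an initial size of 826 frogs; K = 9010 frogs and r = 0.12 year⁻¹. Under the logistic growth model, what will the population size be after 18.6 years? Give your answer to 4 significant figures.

A = (K − N₀)/N₀ = (9010 − 826)/826 = 9.908.
N(t) = K/(1 + A·e^(−rt)) = 9010/(1 + 9.908×e^(−0.12×18.6)).
e^(−2.232) = 0.10731; denominator = 1 + 9.908×0.10731 = 2.0633.
N = 9010/2.0633 = 4366.87.

4367 frogs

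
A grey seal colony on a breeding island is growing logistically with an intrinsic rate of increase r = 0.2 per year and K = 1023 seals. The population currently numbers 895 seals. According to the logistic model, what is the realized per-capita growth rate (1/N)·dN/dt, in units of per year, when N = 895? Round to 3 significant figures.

(1/N)·dN/dt = r(1 − N/K) = 0.2 × (1 − 895/1023).
= 0.2 × 0.12512 = 0.025024.

0.0250 per year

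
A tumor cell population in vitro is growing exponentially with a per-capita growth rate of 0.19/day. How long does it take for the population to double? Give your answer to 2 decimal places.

3.65 days

Doubling time t_d = ln(2)/r = 0.6931/0.19 = 3.6481.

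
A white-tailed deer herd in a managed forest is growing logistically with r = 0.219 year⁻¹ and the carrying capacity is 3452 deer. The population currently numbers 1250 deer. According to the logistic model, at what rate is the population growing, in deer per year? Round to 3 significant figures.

175 deer per year

dN/dt = rN(1 − N/K) = 0.219 × 1250 × (1 − 1250/3452).
1 − 1250/3452 = 0.63789; dN/dt = 0.219 × 1250 × 0.63789 = 174.62.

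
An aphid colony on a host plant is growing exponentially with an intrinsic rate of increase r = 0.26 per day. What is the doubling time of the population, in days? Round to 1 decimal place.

Doubling time t_d = ln(2)/r = 0.6931/0.26 = 2.666.

2.7 days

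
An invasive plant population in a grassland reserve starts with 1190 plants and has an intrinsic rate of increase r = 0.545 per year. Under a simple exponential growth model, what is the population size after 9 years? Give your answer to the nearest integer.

N(t) = N₀·e^(rt) = 1190 × e^(0.545×9) = 1190 × e^4.905.
e^4.905 ≈ 134.96, so N ≈ 1190 × 134.96 = 160606.

160606 plants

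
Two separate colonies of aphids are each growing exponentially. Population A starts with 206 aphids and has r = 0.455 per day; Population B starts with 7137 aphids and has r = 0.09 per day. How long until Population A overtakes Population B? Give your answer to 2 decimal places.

Set 206·e^(0.455t) = 7137·e^(0.09t).
e^((0.455 − 0.09)t) = 7137/206 → e^(0.365·t) = 34.646.
0.365·t = ln(34.646) = 3.5452, so t = 3.5452/0.365 = 9.7128.

9.71 days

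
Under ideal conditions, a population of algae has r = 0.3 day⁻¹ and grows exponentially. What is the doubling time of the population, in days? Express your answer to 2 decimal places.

2.31 days

Doubling time t_d = ln(2)/r = 0.6931/0.3 = 2.3105.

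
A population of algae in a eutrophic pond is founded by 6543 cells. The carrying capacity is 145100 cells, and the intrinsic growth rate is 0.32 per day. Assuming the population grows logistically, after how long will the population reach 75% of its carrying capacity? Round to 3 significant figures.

13.0 days

A = (K − N₀)/N₀ = (145100 − 6543)/6543 = 21.176.
Solve 145100/(1 + 21.176·e^(−0.32t)) = 108825: 1 + 21.176·e^(−0.32t) = 1.3333, so e^(−0.32t) = 0.0157408.
−0.32·t = ln(0.0157408) = -4.1515, so t = 4.1515/0.32 = 12.973.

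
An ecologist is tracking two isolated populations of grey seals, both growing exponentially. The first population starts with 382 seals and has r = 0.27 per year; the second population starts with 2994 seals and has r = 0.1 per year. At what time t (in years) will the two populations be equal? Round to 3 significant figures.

12.1 years

Set 382·e^(0.27t) = 2994·e^(0.1t).
e^((0.27 − 0.1)t) = 2994/382 → e^(0.17·t) = 7.8377.
0.17·t = ln(7.8377) = 2.0589, so t = 2.0589/0.17 = 12.111.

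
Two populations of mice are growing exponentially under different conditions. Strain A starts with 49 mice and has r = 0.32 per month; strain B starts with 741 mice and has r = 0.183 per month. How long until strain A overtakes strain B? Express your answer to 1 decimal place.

19.8 months

Set 49·e^(0.32t) = 741·e^(0.183t).
e^((0.32 − 0.183)t) = 741/49 → e^(0.137·t) = 15.122.
0.137·t = ln(15.122) = 2.7162, so t = 2.7162/0.137 = 19.826.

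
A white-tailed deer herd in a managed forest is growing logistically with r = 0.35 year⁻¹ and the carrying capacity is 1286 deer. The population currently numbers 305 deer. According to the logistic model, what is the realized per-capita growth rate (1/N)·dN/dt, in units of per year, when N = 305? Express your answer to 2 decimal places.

0.27 per year

(1/N)·dN/dt = r(1 − N/K) = 0.35 × (1 − 305/1286).
= 0.35 × 0.76283 = 0.26699.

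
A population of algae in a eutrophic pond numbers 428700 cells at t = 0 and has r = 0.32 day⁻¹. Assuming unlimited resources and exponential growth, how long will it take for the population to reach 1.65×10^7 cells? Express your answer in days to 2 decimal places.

11.41 days

Set N₀·e^(rt) = 1.65×10^7: e^(0.32·t) = 1.65×10^7/428700 = 38.488.
0.32·t = ln(38.488) = 3.6504, so t = 3.6504/0.32 = 11.407.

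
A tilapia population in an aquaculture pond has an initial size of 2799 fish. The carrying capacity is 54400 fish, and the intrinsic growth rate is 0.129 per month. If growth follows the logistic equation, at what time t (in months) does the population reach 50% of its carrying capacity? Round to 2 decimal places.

A = (K − N₀)/N₀ = (54400 − 2799)/2799 = 18.436.
Solve 54400/(1 + 18.436·e^(−0.129t)) = 27200: 1 + 18.436·e^(−0.129t) = 2, so e^(−0.129t) = 0.0542431.
−0.129·t = ln(0.0542431) = -2.9143, so t = 2.9143/0.129 = 22.591.

22.59 months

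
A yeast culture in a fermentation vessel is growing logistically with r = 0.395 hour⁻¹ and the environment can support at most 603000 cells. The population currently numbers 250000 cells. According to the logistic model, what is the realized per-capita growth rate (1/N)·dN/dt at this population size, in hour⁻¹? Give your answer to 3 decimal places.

(1/N)·dN/dt = r(1 − N/K) = 0.395 × (1 − 250000/603000).
= 0.395 × 0.58541 = 0.23124.

0.231 per hour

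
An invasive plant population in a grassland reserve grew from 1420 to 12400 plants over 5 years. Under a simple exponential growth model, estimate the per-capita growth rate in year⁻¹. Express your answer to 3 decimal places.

0.433 per year

From N(t) = N₀·e^(rt): e^(r·5) = 12400/1420 = 8.7324.
r·5 = ln(8.7324) = 2.167, so r = 2.167/5 = 0.43341.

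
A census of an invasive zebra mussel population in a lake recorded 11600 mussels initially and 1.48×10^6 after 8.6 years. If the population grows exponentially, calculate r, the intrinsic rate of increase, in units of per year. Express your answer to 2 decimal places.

0.56 per year

From N(t) = N₀·e^(rt): e^(r·8.6) = 1.48×10^6/11600 = 127.59.
r·8.6 = ln(127.59) = 4.8488, so r = 4.8488/8.6 = 0.56381.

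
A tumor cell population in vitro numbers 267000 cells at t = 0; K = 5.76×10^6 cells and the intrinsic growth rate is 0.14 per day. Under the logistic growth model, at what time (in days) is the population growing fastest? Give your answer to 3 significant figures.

Logistic growth is fastest at N = K/2 = 2.88×10^6.
A = (K − N₀)/N₀ = 20.573. Set K/(1 + A·e^(−rt)) = K/2 → A·e^(−rt) = 1.
e^(−0.14t) = 1/20.573 = 0.0486073, so t = ln(20.573)/0.14 = 3.024/0.14 = 21.6.

21.6 days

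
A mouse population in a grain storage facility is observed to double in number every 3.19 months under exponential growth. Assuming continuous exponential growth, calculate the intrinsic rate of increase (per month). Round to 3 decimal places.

0.217 per month

r = ln(2)/t_d = 0.6931/3.19 = 0.21729.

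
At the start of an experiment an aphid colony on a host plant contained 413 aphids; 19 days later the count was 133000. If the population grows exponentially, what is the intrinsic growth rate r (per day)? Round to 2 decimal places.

From N(t) = N₀·e^(rt): e^(r·19) = 133000/413 = 322.03.
r·19 = ln(322.03) = 5.7747, so r = 5.7747/19 = 0.30393.

0.30 per day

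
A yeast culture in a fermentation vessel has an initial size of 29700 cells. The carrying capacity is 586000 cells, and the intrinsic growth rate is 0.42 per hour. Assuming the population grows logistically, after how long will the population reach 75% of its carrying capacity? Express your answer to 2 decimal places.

9.59 hours

A = (K − N₀)/N₀ = (586000 − 29700)/29700 = 18.731.
Solve 586000/(1 + 18.731·e^(−0.42t)) = 439500: 1 + 18.731·e^(−0.42t) = 1.3333, so e^(−0.42t) = 0.0177962.
−0.42·t = ln(0.0177962) = -4.0288, so t = 4.0288/0.42 = 9.5923.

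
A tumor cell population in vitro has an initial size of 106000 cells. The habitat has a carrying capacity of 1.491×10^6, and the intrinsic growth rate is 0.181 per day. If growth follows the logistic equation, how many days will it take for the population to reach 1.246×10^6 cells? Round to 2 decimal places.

A = (K − N₀)/N₀ = (1.491×10^6 − 106000)/106000 = 13.066.
Solve 1.491×10^6/(1 + 13.066·e^(−0.181t)) = 1.246×10^6: 1 + 13.066·e^(−0.181t) = 1.1966, so e^(−0.181t) = 0.0150489.
−0.181·t = ln(0.0150489) = -4.1965, so t = 4.1965/0.181 = 23.185.

23.18 days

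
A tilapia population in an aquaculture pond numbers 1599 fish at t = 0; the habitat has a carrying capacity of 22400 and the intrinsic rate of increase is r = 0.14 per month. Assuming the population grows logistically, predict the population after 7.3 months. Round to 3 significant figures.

A = (K − N₀)/N₀ = (22400 − 1599)/1599 = 13.009.
N(t) = K/(1 + A·e^(−rt)) = 22400/(1 + 13.009×e^(−0.14×7.3)).
e^(−1.022) = 0.35987; denominator = 1 + 13.009×0.35987 = 5.6815.
N = 22400/5.6815 = 3942.61.

3940 fish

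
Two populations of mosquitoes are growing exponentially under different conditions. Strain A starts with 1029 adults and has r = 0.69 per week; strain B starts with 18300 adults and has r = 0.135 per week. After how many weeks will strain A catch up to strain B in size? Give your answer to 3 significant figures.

5.19 weeks

Set 1029·e^(0.69t) = 18300·e^(0.135t).
e^((0.69 − 0.135)t) = 18300/1029 → e^(0.555·t) = 17.784.
0.555·t = ln(17.784) = 2.8783, so t = 2.8783/0.555 = 5.1862.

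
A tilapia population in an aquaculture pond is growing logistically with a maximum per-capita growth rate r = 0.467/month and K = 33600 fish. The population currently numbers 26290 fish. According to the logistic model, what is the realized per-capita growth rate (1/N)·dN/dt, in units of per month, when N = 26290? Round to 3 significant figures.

(1/N)·dN/dt = r(1 − N/K) = 0.467 × (1 − 26290/33600).
= 0.467 × 0.21756 = 0.1016.

0.102 per month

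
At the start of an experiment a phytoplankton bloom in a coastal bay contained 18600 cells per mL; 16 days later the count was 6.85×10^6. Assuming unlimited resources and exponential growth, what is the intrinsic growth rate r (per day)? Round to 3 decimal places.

0.369 per day

From N(t) = N₀·e^(rt): e^(r·16) = 6.85×10^6/18600 = 368.28.
r·16 = ln(368.28) = 5.9088, so r = 5.9088/16 = 0.3693.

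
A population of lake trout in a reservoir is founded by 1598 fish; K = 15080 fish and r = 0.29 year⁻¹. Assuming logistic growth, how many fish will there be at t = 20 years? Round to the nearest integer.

A = (K − N₀)/N₀ = (15080 − 1598)/1598 = 8.4368.
N(t) = K/(1 + A·e^(−rt)) = 15080/(1 + 8.4368×e^(−0.29×20)).
e^(−5.8) = 0.0030276; denominator = 1 + 8.4368×0.0030276 = 1.0255.
N = 15080/1.0255 = 14704.4.

14704 fish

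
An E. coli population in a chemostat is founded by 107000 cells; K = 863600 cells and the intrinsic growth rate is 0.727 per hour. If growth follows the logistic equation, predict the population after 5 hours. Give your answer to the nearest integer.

727817 cells

A = (K − N₀)/N₀ = (863600 − 107000)/107000 = 7.071.
N(t) = K/(1 + A·e^(−rt)) = 863600/(1 + 7.071×e^(−0.727×5)).
e^(−3.635) = 0.026384; denominator = 1 + 7.071×0.026384 = 1.1866.
N = 863600/1.1866 = 727817.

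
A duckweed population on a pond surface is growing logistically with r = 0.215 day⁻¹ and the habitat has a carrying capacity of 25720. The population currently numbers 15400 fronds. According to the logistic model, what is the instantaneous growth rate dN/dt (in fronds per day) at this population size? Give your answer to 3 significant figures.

1330 fronds per day

dN/dt = rN(1 − N/K) = 0.215 × 15400 × (1 − 15400/25720).
1 − 15400/25720 = 0.40124; dN/dt = 0.215 × 15400 × 0.40124 = 1328.5.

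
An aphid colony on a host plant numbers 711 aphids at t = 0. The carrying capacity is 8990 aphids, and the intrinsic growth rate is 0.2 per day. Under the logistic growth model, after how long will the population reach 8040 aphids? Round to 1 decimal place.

A = (K − N₀)/N₀ = (8990 − 711)/711 = 11.644.
Solve 8990/(1 + 11.644·e^(−0.2t)) = 8040: 1 + 11.644·e^(−0.2t) = 1.1182, so e^(−0.2t) = 0.0101475.
−0.2·t = ln(0.0101475) = -4.5905, so t = 4.5905/0.2 = 22.953.

23.0 days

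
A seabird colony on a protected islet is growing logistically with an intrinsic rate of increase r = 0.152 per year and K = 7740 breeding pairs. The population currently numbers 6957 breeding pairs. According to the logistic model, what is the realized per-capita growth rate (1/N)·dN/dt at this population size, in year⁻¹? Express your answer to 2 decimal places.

0.02 per year

(1/N)·dN/dt = r(1 − N/K) = 0.152 × (1 − 6957/7740).
= 0.152 × 0.10116 = 0.015377.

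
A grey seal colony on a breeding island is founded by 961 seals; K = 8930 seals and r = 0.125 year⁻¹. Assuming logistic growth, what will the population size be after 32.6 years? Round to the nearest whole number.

A = (K − N₀)/N₀ = (8930 − 961)/961 = 8.2924.
N(t) = K/(1 + A·e^(−rt)) = 8930/(1 + 8.2924×e^(−0.125×32.6)).
e^(−4.075) = 0.016992; denominator = 1 + 8.2924×0.016992 = 1.1409.
N = 8930/1.1409 = 7827.11.

7827 seals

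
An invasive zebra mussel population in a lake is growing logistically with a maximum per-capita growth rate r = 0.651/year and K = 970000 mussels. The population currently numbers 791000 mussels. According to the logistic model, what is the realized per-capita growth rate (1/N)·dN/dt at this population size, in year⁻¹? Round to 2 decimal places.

(1/N)·dN/dt = r(1 − N/K) = 0.651 × (1 − 791000/970000).
= 0.651 × 0.18454 = 0.12013.

0.12 per year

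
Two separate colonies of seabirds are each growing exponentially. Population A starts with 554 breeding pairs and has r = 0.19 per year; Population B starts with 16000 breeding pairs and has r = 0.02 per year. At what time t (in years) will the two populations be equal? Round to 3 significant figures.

19.8 years

Set 554·e^(0.19t) = 16000·e^(0.02t).
e^((0.19 − 0.02)t) = 16000/554 → e^(0.17·t) = 28.881.
0.17·t = ln(28.881) = 3.3632, so t = 3.3632/0.17 = 19.783.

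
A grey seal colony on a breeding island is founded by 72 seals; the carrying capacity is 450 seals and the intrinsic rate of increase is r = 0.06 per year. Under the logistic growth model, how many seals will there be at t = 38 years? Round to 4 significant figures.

A = (K − N₀)/N₀ = (450 − 72)/72 = 5.25.
N(t) = K/(1 + A·e^(−rt)) = 450/(1 + 5.25×e^(−0.06×38)).
e^(−2.28) = 0.10228; denominator = 1 + 5.25×0.10228 = 1.537.
N = 450/1.537 = 292.78.

292.8 seals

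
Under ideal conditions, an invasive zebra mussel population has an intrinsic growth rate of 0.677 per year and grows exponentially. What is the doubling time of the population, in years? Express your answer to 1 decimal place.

1.0 years

Doubling time t_d = ln(2)/r = 0.6931/0.677 = 1.0239.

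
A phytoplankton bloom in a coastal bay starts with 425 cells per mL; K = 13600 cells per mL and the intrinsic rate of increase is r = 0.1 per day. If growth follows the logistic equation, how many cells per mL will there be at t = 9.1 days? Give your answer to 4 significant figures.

A = (K − N₀)/N₀ = (13600 − 425)/425 = 31.
N(t) = K/(1 + A·e^(−rt)) = 13600/(1 + 31×e^(−0.1×9.1)).
e^(−0.91) = 0.40252; denominator = 1 + 31×0.40252 = 13.478.
N = 13600/13.478 = 1009.03.

1009 cells per mL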